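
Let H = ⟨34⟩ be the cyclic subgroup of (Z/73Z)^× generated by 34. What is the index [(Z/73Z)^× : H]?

Since 34 ∈ (Z/73Z)^×, its order divides φ(73) = 73 − 1 = 72 = 2^3 · 3^2.
Divisors of 72: 1, 2, 3, 4, 6, 8, 9, 12, 18, 24, 36, 72.
Evaluate successive powers at the divisors of 72:
34^1 ≡ 34
34^2 ≡ 61
34^3 ≡ 30
34^4 ≡ 71
34^6 ≡ 24
34^8 ≡ 4
34^9 ≡ 63
34^12 ≡ 65
34^18 ≡ 27
34^24 ≡ 64
34^36 ≡ 72
34^72 ≡ 1
The order of 34 is 72, so the subgroup it generates has 72 elements.
[(Z/73Z)^× : ⟨34⟩] = 72/72 = 1.

1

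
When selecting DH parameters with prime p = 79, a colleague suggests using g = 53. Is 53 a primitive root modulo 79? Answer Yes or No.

φ(79) = 79 − 1 = 78 = 2 · 3 · 13.
53 is a primitive root mod 79 iff 53^(φ(79)/q) ≢ 1 for every prime q | φ(79), i.e. q ∈ {2, 3, 13}.
53^39 ≡ 78 (mod 79)  [q = 2: ≢ 1 ✓]
53^26 ≡ 55 (mod 79)  [q = 3: ≢ 1 ✓]
53^6 ≡ 22 (mod 79)  [q = 13: ≢ 1 ✓]
Every test exponent gives a nontrivial residue, hence 53 generates the full group.

Yes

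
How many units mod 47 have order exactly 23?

22

φ(47) = 47 − 1 = 46 = 2 · 23.
Since (Z/47Z)^× is cyclic of order 46, the number of elements of order d is φ(d) when d | 46 and 0 otherwise.
23 | 46, and φ(23) = 23 − 1 = 22.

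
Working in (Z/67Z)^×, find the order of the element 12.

66

By Lagrange's theorem, ord_67(12) divides φ(67) = 67 − 1 = 66 = 2 · 3 · 11.
Divisors of 66: 1, 2, 3, 6, 11, 22, 33, 66.
Compute 12^d (mod 67) for the divisors d until we hit 1:
12^1 ≡ 12
12^2 ≡ 10
12^3 ≡ 53
12^6 ≡ 62
12^11 ≡ 30
12^22 ≡ 29
12^33 ≡ 66
12^66 ≡ 1
The smallest such exponent is 66, so the order of 12 is 66.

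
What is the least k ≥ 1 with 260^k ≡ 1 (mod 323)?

144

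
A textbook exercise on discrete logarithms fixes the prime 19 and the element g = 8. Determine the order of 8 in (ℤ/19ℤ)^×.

6

By Lagrange's theorem, ord_19(8) divides φ(19) = 19 − 1 = 18 = 2 · 3^2.
Divisors of 18: 1, 2, 3, 6, 9, 18.
Test each divisor d:
8^1 ≡ 8
8^2 ≡ 7
8^3 ≡ 18
8^6 ≡ 1
Therefore the multiplicative order of 8 modulo 19 is 6.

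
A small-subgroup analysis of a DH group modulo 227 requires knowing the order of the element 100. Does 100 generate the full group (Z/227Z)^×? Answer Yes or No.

φ(227) = 227 − 1 = 226 = 2 · 113.
An element g generates (Z/227Z)^× iff g^(226/q) ≢ 1 (mod 227) for each prime q ∈ {2, 113}.
100^113 ≡ 1 (mod 227)  [q = 2: ≡ 1 ✗]
100^2 ≡ 12 (mod 227)  [q = 113: ≢ 1 ✓]
The check at q = 2 fails, so 100 generates a proper subgroup.

No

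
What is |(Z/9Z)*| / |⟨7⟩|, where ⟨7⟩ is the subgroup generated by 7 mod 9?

2

Since 7 ∈ (Z/9Z)^×, its order divides φ(9) = φ(3^2) = 3·(3−1) = 6 = 2 · 3.
Divisors of 6: 1, 2, 3, 6.
Evaluate successive powers at the divisors of 6:
7^1 ≡ 7 (mod 9)
7^2 ≡ 4 (mod 9)
7^3 ≡ 1 (mod 9) ✓
The order of 7 is 3, so the subgroup it generates has 3 elements.
The index is φ(9) / ord(7) = 6 / 3 = 2.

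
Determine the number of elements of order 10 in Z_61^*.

φ(61) = 61 − 1 = 60 = 2^2 · 3 · 5.
Since (Z/61Z)^× is cyclic of order 60, the number of elements of order d is φ(d) when d | 60 and 0 otherwise.
10 = 2 · 5 divides 60, and φ(10) = 4.

4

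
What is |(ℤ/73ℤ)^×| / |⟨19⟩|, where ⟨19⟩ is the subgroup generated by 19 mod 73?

2

Since 19 ∈ (Z/73Z)^×, its order divides φ(73) = 73 − 1 = 72 = 2^3 · 3^2.
Divisors of 72: 1, 2, 3, 4, 6, 8, 9, 12, 18, 24, 36, 72.
Evaluate successive powers at the divisors of 72:
19^1 ≡ 19 (mod 73)
19^2 ≡ 69 (mod 73)
19^3 ≡ 70 (mod 73)
19^4 ≡ 16 (mod 73)
19^6 ≡ 9 (mod 73)
19^8 ≡ 37 (mod 73)
19^9 ≡ 46 (mod 73)
19^12 ≡ 8 (mod 73)
19^18 ≡ 72 (mod 73)
19^24 ≡ 64 (mod 73)
19^36 ≡ 1 (mod 73) ✓
So ord_73(19) = 36, hence |⟨19⟩| = 36.
[(Z/73Z)^× : ⟨19⟩] = 72/36 = 2.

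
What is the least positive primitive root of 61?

2

φ(61) = 61 − 1 = 60 = 2^2 · 3 · 5.
Test candidates g = 2, 3, … against the prime factors q ∈ {2, 3, 5} of φ(61): g is a generator iff g^(60/q) ≢ 1 for every such q.
g = 2: 2^30 ≡ 60; 2^20 ≡ 47; 2^12 ≡ 9 — none is 1, so 2 is a primitive root.
The smallest primitive root modulo 61 is 2.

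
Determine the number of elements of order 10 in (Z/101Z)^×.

4

φ(101) = 101 − 1 = 100 = 2^2 · 5^2.
In a cyclic group of order 100, there are φ(d) elements of order d for each divisor d of 100, and zero for non-divisors.
10 = 2 · 5 divides 100, and φ(10) = 4.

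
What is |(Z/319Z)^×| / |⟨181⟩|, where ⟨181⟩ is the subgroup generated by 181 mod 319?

8

ord(181) | φ(319) = φ(11·29) = (11−1)·(29−1) = 10·28 = 280 = 2^3 · 5 · 7.
Divisors of 280: 1, 2, 4, 5, 7, 8, 10, 14, 20, 28, 35, 40, 56, 70, 140, 280.
Test each divisor d:
181^1 ≡ 181
181^2 ≡ 223
181^4 ≡ 284
181^5 ≡ 45
181^7 ≡ 146
181^8 ≡ 268
181^10 ≡ 111
181^14 ≡ 262
181^20 ≡ 199
181^28 ≡ 59
181^35 ≡ 1
The order of 181 is 35, so the subgroup it generates has 35 elements.
Index = |(Z/319Z)^×| / |⟨181⟩| = 280 / 35 = 8.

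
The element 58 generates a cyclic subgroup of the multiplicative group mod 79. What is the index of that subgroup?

3

The order of 58 must divide φ(79) = 79 − 1 = 78 = 2 · 3 · 13.
Divisors of 78: 1, 2, 3, 6, 13, 26, 39, 78.
Compute 58^d (mod 79) for the divisors d until we hit 1:
58^1 ≡ 58 (mod 79)
58^2 ≡ 46 (mod 79)
58^3 ≡ 61 (mod 79)
58^6 ≡ 8 (mod 79)
58^13 ≡ 78 (mod 79)
58^26 ≡ 1 (mod 79) ✓
The order of 58 is 26, so the subgroup it generates has 26 elements.
[(Z/79Z)^× : ⟨58⟩] = 78/26 = 3.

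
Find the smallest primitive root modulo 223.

φ(223) = 223 − 1 = 222 = 2 · 3 · 37.
g is a primitive root iff g^(222/q) ≢ 1 (mod 223) for each prime q ∈ {2, 3, 37}.
g = 2: 2^111 ≡ 1 — hits 1, so not a primitive root.
g = 3: 3^111 ≡ 222; 3^74 ≡ 183; 3^6 ≡ 60 — none is 1, so 3 is a primitive root.
Hence the least primitive root of 223 is 3.

3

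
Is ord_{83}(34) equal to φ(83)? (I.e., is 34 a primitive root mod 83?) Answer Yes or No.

φ(83) = 83 − 1 = 82 = 2 · 41.
An element g generates (Z/83Z)^× iff g^(82/q) ≢ 1 (mod 83) for each prime q ∈ {2, 41}.
34^41 ≡ 82 (mod 83)  [q = 2: ≢ 1 ✓]
34^2 ≡ 77 (mod 83)  [q = 41: ≢ 1 ✓]
None equal 1, so ord_83(34) = 82: 34 is a primitive root.

Yes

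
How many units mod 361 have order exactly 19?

18

φ(361) = φ(19^2) = 19·(19−1) = 342 = 2 · 3^2 · 19.
Since (Z/361Z)^× is cyclic of order 342, the number of elements of order d is φ(d) when d | 342 and 0 otherwise.
19 | 342, and φ(19) = 19 − 1 = 18.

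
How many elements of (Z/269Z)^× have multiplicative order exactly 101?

φ(269) = 269 − 1 = 268 = 2^2 · 67.
(Z/269Z)^× is cyclic (|G| = 268); a cyclic group of order m has exactly φ(d) elements of each order d | m, and none otherwise.
101 does not divide 268, so no element of (Z/269Z)^× has order 101.

0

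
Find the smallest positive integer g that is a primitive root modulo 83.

2

φ(83) = 83 − 1 = 82 = 2 · 41.
Test candidates g = 2, 3, … against the prime factors q ∈ {2, 41} of φ(83): g is a generator iff g^(82/q) ≢ 1 for every such q.
g = 2: 2^41 ≡ 82; 2^2 ≡ 4 — none is 1, so 2 is a primitive root.
So 2 is the smallest generator of (Z/83Z)^×.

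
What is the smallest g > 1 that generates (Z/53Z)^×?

2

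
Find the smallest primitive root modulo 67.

φ(67) = 67 − 1 = 66 = 2 · 3 · 11.
Test candidates g = 2, 3, … against the prime factors q ∈ {2, 3, 11} of φ(67): g is a generator iff g^(66/q) ≢ 1 for every such q.
g = 2: 2^33 ≡ 66; 2^22 ≡ 37; 2^6 ≡ 64 — none is 1, so 2 is a primitive root.
So 2 is the smallest generator of (Z/67Z)^×.

2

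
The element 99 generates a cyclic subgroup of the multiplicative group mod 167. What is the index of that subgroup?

2

Since 99 ∈ (Z/167Z)^×, its order divides φ(167) = 167 − 1 = 166 = 2 · 83.
Divisors of 166: 1, 2, 83, 166.
Test each divisor d:
99^1 ≡ 99 (mod 167)
99^2 ≡ 115 (mod 167)
99^83 ≡ 1 (mod 167) ✓
The order of 99 is 83, so the subgroup it generates has 83 elements.
Index = |(Z/167Z)^×| / |⟨99⟩| = 166 / 83 = 2.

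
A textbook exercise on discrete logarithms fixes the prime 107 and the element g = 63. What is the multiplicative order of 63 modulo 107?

The order of 63 must divide φ(107) = 107 − 1 = 106 = 2 · 53.
Divisors of 106: 1, 2, 53, 106.
Compute 63^d (mod 107) for the divisors d until we hit 1:
63^1 ≡ 63 (mod 107)
63^2 ≡ 10 (mod 107)
63^53 ≡ 106 (mod 107)
63^106 ≡ 1 (mod 107) ✓
Hence ord(63) = 106.

106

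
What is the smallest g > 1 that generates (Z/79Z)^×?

φ(79) = 79 − 1 = 78 = 2 · 3 · 13.
g is a primitive root iff g^(78/q) ≢ 1 (mod 79) for each prime q ∈ {2, 3, 13}.
g = 2: 2^39 ≡ 1 — hits 1, so not a primitive root.
g = 3: 3^39 ≡ 78; 3^26 ≡ 23; 3^6 ≡ 18 — none is 1, so 3 is a primitive root.
So 3 is the smallest generator of (Z/79Z)^×.

3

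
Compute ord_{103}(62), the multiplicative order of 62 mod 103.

By Lagrange's theorem, ord_103(62) divides φ(103) = 103 − 1 = 102 = 2 · 3 · 17.
Divisors of 102: 1, 2, 3, 6, 17, 34, 51, 102.
Evaluate successive powers at the divisors of 102:
62^1 ≡ 62 (mod 103)
62^2 ≡ 33 (mod 103)
62^3 ≡ 89 (mod 103)
62^6 ≡ 93 (mod 103)
62^17 ≡ 47 (mod 103)
62^34 ≡ 46 (mod 103)
62^51 ≡ 102 (mod 103)
62^102 ≡ 1 (mod 103) ✓
So ord_103(62) = 102.

102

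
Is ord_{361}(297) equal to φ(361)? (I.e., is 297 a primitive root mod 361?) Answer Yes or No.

φ(361) = φ(19^2) = 19·(19−1) = 342 = 2 · 3^2 · 19.
It suffices to check that the order of 297 is not a proper divisor of 342: compute 297^(342/q) for q ∈ {2, 3, 19}.
297^171 ≡ 360 (mod 361)  [q = 2: ≢ 1 ✓]
297^114 ≡ 1 (mod 361)  [q = 3: ≡ 1 ✗]
297^18 ≡ 343 (mod 361)  [q = 19: ≢ 1 ✓]
297^114 ≡ 1 shows ord(297) | 114, strictly less than φ(361); not a primitive root.

No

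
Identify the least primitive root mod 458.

7

φ(458) = φ(2)·φ(229) = 1·228 = 228 = 2^2 · 3 · 19.
Test candidates g = 2, 3, … against the prime factors q ∈ {2, 3, 19} of φ(458): g is a generator iff g^(228/q) ≢ 1 for every such q.
g = 2: gcd(2, 458) = 2 > 1, not a unit — skip.
g = 3: 3^114 ≡ 1 — hits 1, so not a primitive root.
g = 4: gcd(4, 458) = 2 > 1, not a unit — skip.
g = 5: 5^114 ≡ 1 — hits 1, so not a primitive root.
g = 6: gcd(6, 458) = 2 > 1, not a unit — skip.
g = 7: 7^114 ≡ 457; 7^76 ≡ 323; 7^12 ≡ 43 — none is 1, so 7 is a primitive root.
Hence the least primitive root of 458 is 7.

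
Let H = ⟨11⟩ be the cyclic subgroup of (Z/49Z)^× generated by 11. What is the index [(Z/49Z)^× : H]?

Since 11 ∈ (Z/49Z)^×, its order divides φ(49) = φ(7^2) = 7·(7−1) = 42 = 2 · 3 · 7.
Divisors of 42: 1, 2, 3, 6, 7, 14, 21, 42.
Check 11^d mod 49 for each divisor in increasing order:
11^1 ≡ 11
11^2 ≡ 23
11^3 ≡ 8
11^6 ≡ 15
11^7 ≡ 18
11^14 ≡ 30
11^21 ≡ 1
Thus |⟨11⟩| = ord(11) = 21.
[(Z/49Z)^× : ⟨11⟩] = 42/21 = 2.

2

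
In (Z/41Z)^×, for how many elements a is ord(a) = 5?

φ(41) = 41 − 1 = 40 = 2^3 · 5.
Since (Z/41Z)^× is cyclic of order 40, the number of elements of order d is φ(d) when d | 40 and 0 otherwise.
5 | 40, and φ(5) = 5 − 1 = 4.

4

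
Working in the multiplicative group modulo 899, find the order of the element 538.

210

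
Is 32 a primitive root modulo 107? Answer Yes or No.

Yes

φ(107) = 107 − 1 = 106 = 2 · 53.
It suffices to check that the order of 32 is not a proper divisor of 106: compute 32^(106/q) for q ∈ {2, 53}.
32^53 ≡ 106 (mod 107)  [q = 2: ≢ 1 ✓]
32^2 ≡ 61 (mod 107)  [q = 53: ≢ 1 ✓]
Every test exponent gives a nontrivial residue, hence 32 generates the full group.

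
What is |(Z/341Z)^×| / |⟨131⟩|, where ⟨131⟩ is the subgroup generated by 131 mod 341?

10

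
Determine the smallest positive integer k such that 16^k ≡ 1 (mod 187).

Since 16 ∈ (Z/187Z)^×, its order divides φ(187) = φ(11·17) = (11−1)·(17−1) = 10·16 = 160 = 2^5 · 5.
Divisors of 160: 1, 2, 4, 5, 8, 10, 16, 20, 32, 40, 80, 160.
Check 16^d mod 187 for each divisor in increasing order:
16^1 ≡ 16 (mod 187)
16^2 ≡ 69 (mod 187)
16^4 ≡ 86 (mod 187)
16^5 ≡ 67 (mod 187)
16^8 ≡ 103 (mod 187)
16^10 ≡ 1 (mod 187) ✓
The smallest such exponent is 10, so the order of 16 is 10.

10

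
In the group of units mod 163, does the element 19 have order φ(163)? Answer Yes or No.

Yes

φ(163) = 163 − 1 = 162 = 2 · 3^4.
An element g generates (Z/163Z)^× iff g^(162/q) ≢ 1 (mod 163) for each prime q ∈ {2, 3}.
19^81 ≡ 162 (mod 163)  [q = 2: ≢ 1 ✓]
19^54 ≡ 58 (mod 163)  [q = 3: ≢ 1 ✓]
All checks pass, so 19 has order 162 and is a primitive root modulo 163.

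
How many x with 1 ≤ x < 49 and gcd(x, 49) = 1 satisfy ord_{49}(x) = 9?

0

φ(49) = φ(7^2) = 7·(7−1) = 42 = 2 · 3 · 7.
In a cyclic group of order 42, there are φ(d) elements of order d for each divisor d of 42, and zero for non-divisors.
Since 9 ∤ 42, the count is 0.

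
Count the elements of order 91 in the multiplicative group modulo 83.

0

φ(83) = 83 − 1 = 82 = 2 · 41.
In a cyclic group of order 82, there are φ(d) elements of order d for each divisor d of 82, and zero for non-divisors.
Since 91 ∤ 82, the count is 0.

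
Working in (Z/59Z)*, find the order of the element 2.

58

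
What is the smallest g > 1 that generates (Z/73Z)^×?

5

φ(73) = 73 − 1 = 72 = 2^3 · 3^2.
g is a primitive root iff g^(72/q) ≢ 1 (mod 73) for each prime q ∈ {2, 3}.
g = 2: 2^36 ≡ 1 — hits 1, so not a primitive root.
g = 3: 3^36 ≡ 1 — hits 1, so not a primitive root.
g = 4: 4^36 ≡ 1 — hits 1, so not a primitive root.
g = 5: 5^36 ≡ 72; 5^24 ≡ 8 — none is 1, so 5 is a primitive root.
So 5 is the smallest generator of (Z/73Z)^×.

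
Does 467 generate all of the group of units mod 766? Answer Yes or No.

No

φ(766) = φ(2)·φ(383) = 1·382 = 382 = 2 · 191.
Test 467^(382/q) mod 766 for each prime factor q of 382:
467^191 ≡ 1 (mod 766)  [q = 2: ≡ 1 ✗]
467^2 ≡ 545 (mod 766)  [q = 191: ≢ 1 ✓]
The check at q = 2 fails, so 467 generates a proper subgroup.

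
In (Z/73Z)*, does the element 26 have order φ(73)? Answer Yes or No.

Yes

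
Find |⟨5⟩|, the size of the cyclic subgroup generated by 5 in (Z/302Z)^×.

75

The order of 5 must divide φ(302) = φ(2)·φ(151) = 1·150 = 150 = 2 · 3 · 5^2.
Divisors of 150: 1, 2, 3, 5, 6, 10, 15, 25, 30, 50, 75, 150.
Test each divisor d:
5^1 ≡ 5 (mod 302)
5^2 ≡ 25 (mod 302)
5^3 ≡ 125 (mod 302)
5^5 ≡ 105 (mod 302)
5^6 ≡ 223 (mod 302)
5^10 ≡ 153 (mod 302)
5^15 ≡ 59 (mod 302)
5^25 ≡ 269 (mod 302)
5^30 ≡ 159 (mod 302)
5^50 ≡ 183 (mod 302)
5^75 ≡ 1 (mod 302) ✓
So ord_302(5) = 75.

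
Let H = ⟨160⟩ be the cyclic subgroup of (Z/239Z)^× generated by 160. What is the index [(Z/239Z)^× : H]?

2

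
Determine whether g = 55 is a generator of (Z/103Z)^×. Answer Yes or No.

No

φ(103) = 103 − 1 = 102 = 2 · 3 · 17.
It suffices to check that the order of 55 is not a proper divisor of 102: compute 55^(102/q) for q ∈ {2, 3, 17}.
55^51 ≡ 1 (mod 103)  [q = 2: ≡ 1 ✗]
55^34 ≡ 46 (mod 103)  [q = 3: ≢ 1 ✓]
55^6 ≡ 76 (mod 103)  [q = 17: ≢ 1 ✓]
55^51 ≡ 1 shows ord(55) | 51, strictly less than φ(103); not a primitive root.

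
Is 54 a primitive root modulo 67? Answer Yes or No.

No

φ(67) = 67 − 1 = 66 = 2 · 3 · 11.
Test 54^(66/q) mod 67 for each prime factor q of 66:
54^33 ≡ 1 (mod 67)  [q = 2: ≡ 1 ✗]
54^22 ≡ 37 (mod 67)  [q = 3: ≢ 1 ✓]
54^6 ≡ 62 (mod 67)  [q = 11: ≢ 1 ✓]
54^33 ≡ 1 shows ord(54) | 33, strictly less than φ(67); not a primitive root.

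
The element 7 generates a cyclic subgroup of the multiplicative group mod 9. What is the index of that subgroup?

2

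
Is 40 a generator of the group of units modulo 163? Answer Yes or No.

No

φ(163) = 163 − 1 = 162 = 2 · 3^4.
An element g generates (Z/163Z)^× iff g^(162/q) ≢ 1 (mod 163) for each prime q ∈ {2, 3}.
40^81 ≡ 1 (mod 163)  [q = 2: ≡ 1 ✗]
40^54 ≡ 1 (mod 163)  [q = 3: ≡ 1 ✗]
The check at q = 2 fails, so 40 generates a proper subgroup.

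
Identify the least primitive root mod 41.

6

φ(41) = 41 − 1 = 40 = 2^3 · 5.
g is a primitive root iff g^(40/q) ≢ 1 (mod 41) for each prime q ∈ {2, 5}.
g = 2: 2^20 ≡ 1 — hits 1, so not a primitive root.
g = 3: 3^20 ≡ 40; 3^8 ≡ 1 — hits 1, so not a primitive root.
g = 4: 4^20 ≡ 1 — hits 1, so not a primitive root.
g = 5: 5^20 ≡ 1 — hits 1, so not a primitive root.
g = 6: 6^20 ≡ 40; 6^8 ≡ 10 — none is 1, so 6 is a primitive root.
The smallest primitive root modulo 41 is 6.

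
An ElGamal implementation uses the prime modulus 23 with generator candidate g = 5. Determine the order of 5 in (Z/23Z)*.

Since 5 ∈ (Z/23Z)^×, its order divides φ(23) = 23 − 1 = 22 = 2 · 11.
Divisors of 22: 1, 2, 11, 22.
Check 5^d mod 23 for each divisor in increasing order:
5^1 ≡ 5
5^2 ≡ 2
5^11 ≡ 22
5^22 ≡ 1
So ord_23(5) = 22.

22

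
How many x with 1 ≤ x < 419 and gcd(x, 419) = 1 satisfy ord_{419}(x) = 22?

φ(419) = 419 − 1 = 418 = 2 · 11 · 19.
In a cyclic group of order 418, there are φ(d) elements of order d for each divisor d of 418, and zero for non-divisors.
22 = 2 · 11 divides 418, and φ(22) = 10.

10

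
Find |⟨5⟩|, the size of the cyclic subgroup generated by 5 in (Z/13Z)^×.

4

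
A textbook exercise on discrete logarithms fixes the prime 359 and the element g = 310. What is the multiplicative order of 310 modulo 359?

Since 310 ∈ (Z/359Z)^×, its order divides φ(359) = 359 − 1 = 358 = 2 · 179.
Divisors of 358: 1, 2, 179, 358.
Evaluate successive powers at the divisors of 358:
310^1 ≡ 310
310^2 ≡ 247
310^179 ≡ 358
310^358 ≡ 1
Therefore the multiplicative order of 310 modulo 359 is 358.

358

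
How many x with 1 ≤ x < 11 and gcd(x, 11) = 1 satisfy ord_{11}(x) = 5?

4

φ(11) = 11 − 1 = 10 = 2 · 5.
(Z/11Z)^× is cyclic (|G| = 10); a cyclic group of order m has exactly φ(d) elements of each order d | m, and none otherwise.
5 | 10, and φ(5) = 5 − 1 = 4.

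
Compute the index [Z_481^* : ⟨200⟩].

12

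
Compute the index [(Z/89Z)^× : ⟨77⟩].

ord(77) | φ(89) = 89 − 1 = 88 = 2^3 · 11.
Divisors of 88: 1, 2, 4, 8, 11, 22, 44, 88.
Compute 77^d (mod 89) for the divisors d until we hit 1:
77^1 ≡ 77
77^2 ≡ 55
77^4 ≡ 88
77^8 ≡ 1
So ord_89(77) = 8, hence |⟨77⟩| = 8.
The index is φ(89) / ord(77) = 88 / 8 = 11.

11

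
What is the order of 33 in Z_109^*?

The order of 33 must divide φ(109) = 109 − 1 = 108 = 2^2 · 3^3.
Divisors of 108: 1, 2, 3, 4, 6, 9, 12, 18, 27, 36, 54, 108.
Evaluate successive powers at the divisors of 108:
33^1 ≡ 33 (mod 109)
33^2 ≡ 108 (mod 109)
33^3 ≡ 76 (mod 109)
33^4 ≡ 1 (mod 109) ✓
The smallest such exponent is 4, so the order of 33 is 4.

4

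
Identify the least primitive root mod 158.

3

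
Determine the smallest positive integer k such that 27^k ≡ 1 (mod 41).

ord(27) | φ(41) = 41 − 1 = 40 = 2^3 · 5.
Divisors of 40: 1, 2, 4, 5, 8, 10, 20, 40.
Check 27^d mod 41 for each divisor in increasing order:
27^1 ≡ 27 (mod 41)
27^2 ≡ 32 (mod 41)
27^4 ≡ 40 (mod 41)
27^5 ≡ 14 (mod 41)
27^8 ≡ 1 (mod 41) ✓
The smallest such exponent is 8, so the order of 27 is 8.

8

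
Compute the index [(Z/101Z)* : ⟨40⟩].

1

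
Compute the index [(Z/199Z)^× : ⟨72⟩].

2

ord(72) | φ(199) = 199 − 1 = 198 = 2 · 3^2 · 11.
Divisors of 198: 1, 2, 3, 6, 9, 11, 18, 22, 33, 66, 99, 198.
Check 72^d mod 199 for each divisor in increasing order:
72^1 ≡ 72 (mod 199)
72^2 ≡ 10 (mod 199)
72^3 ≡ 123 (mod 199)
72^6 ≡ 5 (mod 199)
72^9 ≡ 18 (mod 199)
72^11 ≡ 180 (mod 199)
72^18 ≡ 125 (mod 199)
72^22 ≡ 162 (mod 199)
72^33 ≡ 106 (mod 199)
72^66 ≡ 92 (mod 199)
72^99 ≡ 1 (mod 199) ✓
Thus |⟨72⟩| = ord(72) = 99.
[(Z/199Z)^× : ⟨72⟩] = 198/99 = 2.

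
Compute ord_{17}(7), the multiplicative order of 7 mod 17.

16

ord(7) | φ(17) = 17 − 1 = 16 = 2^4.
Divisors of 16: 1, 2, 4, 8, 16.
Evaluate successive powers at the divisors of 16:
7^1 ≡ 7 (mod 17)
7^2 ≡ 15 (mod 17)
7^4 ≡ 4 (mod 17)
7^8 ≡ 16 (mod 17)
7^16 ≡ 1 (mod 17) ✓
So ord_17(7) = 16.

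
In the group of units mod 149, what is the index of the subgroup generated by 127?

4

Since 127 ∈ (Z/149Z)^×, its order divides φ(149) = 149 − 1 = 148 = 2^2 · 37.
Divisors of 148: 1, 2, 4, 37, 74, 148.
Check 127^d mod 149 for each divisor in increasing order:
127^1 ≡ 127 (mod 149)
127^2 ≡ 37 (mod 149)
127^4 ≡ 28 (mod 149)
127^37 ≡ 1 (mod 149) ✓
So ord_149(127) = 37, hence |⟨127⟩| = 37.
The index is φ(149) / ord(127) = 148 / 37 = 4.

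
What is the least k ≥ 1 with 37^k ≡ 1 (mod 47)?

By Lagrange's theorem, ord_47(37) divides φ(47) = 47 − 1 = 46 = 2 · 23.
Divisors of 46: 1, 2, 23, 46.
Compute 37^d (mod 47) for the divisors d until we hit 1:
37^1 ≡ 37 (mod 47)
37^2 ≡ 6 (mod 47)
37^23 ≡ 1 (mod 47) ✓
The smallest such exponent is 23, so the order of 37 is 23.

23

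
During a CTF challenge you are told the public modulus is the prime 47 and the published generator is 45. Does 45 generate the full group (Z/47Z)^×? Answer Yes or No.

Yes

φ(47) = 47 − 1 = 46 = 2 · 23.
An element g generates (Z/47Z)^× iff g^(46/q) ≢ 1 (mod 47) for each prime q ∈ {2, 23}.
45^23 ≡ 46 (mod 47)  [q = 2: ≢ 1 ✓]
45^2 ≡ 4 (mod 47)  [q = 23: ≢ 1 ✓]
None equal 1, so ord_47(45) = 46: 45 is a primitive root.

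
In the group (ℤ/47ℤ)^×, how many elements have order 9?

0

φ(47) = 47 − 1 = 46 = 2 · 23.
(Z/47Z)^× is cyclic (|G| = 46); a cyclic group of order m has exactly φ(d) elements of each order d | m, and none otherwise.
9 does not divide 46, so no element of (Z/47Z)^× has order 9.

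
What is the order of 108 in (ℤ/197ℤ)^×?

196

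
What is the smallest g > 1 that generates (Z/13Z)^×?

2

φ(13) = 13 − 1 = 12 = 2^2 · 3.
g is a primitive root iff g^(12/q) ≢ 1 (mod 13) for each prime q ∈ {2, 3}.
g = 2: 2^6 ≡ 12; 2^4 ≡ 3 — none is 1, so 2 is a primitive root.
The smallest primitive root modulo 13 is 2.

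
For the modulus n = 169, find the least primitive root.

2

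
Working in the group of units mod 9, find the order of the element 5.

6

ord(5) | φ(9) = φ(3^2) = 3·(3−1) = 6 = 2 · 3.
Divisors of 6: 1, 2, 3, 6.
Test each divisor d:
5^1 ≡ 5
5^2 ≡ 7
5^3 ≡ 8
5^6 ≡ 1
Hence ord(5) = 6.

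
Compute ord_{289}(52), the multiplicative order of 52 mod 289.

17

ord(52) | φ(289) = φ(17^2) = 17·(17−1) = 272 = 2^4 · 17.
Divisors of 272: 1, 2, 4, 8, 16, 17, 34, 68, 136, 272.
Evaluate successive powers at the divisors of 272:
52^1 ≡ 52
52^2 ≡ 103
52^4 ≡ 205
52^8 ≡ 120
52^16 ≡ 239
52^17 ≡ 1
Hence ord(52) = 17.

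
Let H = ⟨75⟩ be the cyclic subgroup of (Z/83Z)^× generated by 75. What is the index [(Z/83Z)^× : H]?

2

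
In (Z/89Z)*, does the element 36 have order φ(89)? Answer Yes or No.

No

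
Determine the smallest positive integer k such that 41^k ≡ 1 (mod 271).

45

Since 41 ∈ (Z/271Z)^×, its order divides φ(271) = 271 − 1 = 270 = 2 · 3^3 · 5.
Divisors of 270: 1, 2, 3, 5, 6, 9, 10, 15, 18, 27, 30, 45, 54, 90, 135, 270.
Evaluate successive powers at the divisors of 270:
41^1 ≡ 41
41^2 ≡ 55
41^3 ≡ 87
41^5 ≡ 178
41^6 ≡ 252
41^9 ≡ 244
41^10 ≡ 248
41^15 ≡ 242
41^18 ≡ 187
41^27 ≡ 100
41^30 ≡ 28
41^45 ≡ 1
So ord_271(41) = 45.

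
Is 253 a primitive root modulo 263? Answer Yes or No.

φ(263) = 263 − 1 = 262 = 2 · 131.
253 is a primitive root mod 263 iff 253^(φ(263)/q) ≢ 1 for every prime q | φ(263), i.e. q ∈ {2, 131}.
253^131 ≡ 1 (mod 263)  [q = 2: ≡ 1 ✗]
253^2 ≡ 100 (mod 263)  [q = 131: ≢ 1 ✓]
253^131 ≡ 1 shows ord(253) | 131, strictly less than φ(263); not a primitive root.

No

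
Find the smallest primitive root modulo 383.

φ(383) = 383 − 1 = 382 = 2 · 191.
Test candidates g = 2, 3, … against the prime factors q ∈ {2, 191} of φ(383): g is a generator iff g^(382/q) ≢ 1 for every such q.
g = 2: 2^191 ≡ 1 — hits 1, so not a primitive root.
g = 3: 3^191 ≡ 1 — hits 1, so not a primitive root.
g = 4: 4^191 ≡ 1 — hits 1, so not a primitive root.
g = 5: 5^191 ≡ 382; 5^2 ≡ 25 — none is 1, so 5 is a primitive root.
Hence the least primitive root of 383 is 5.

5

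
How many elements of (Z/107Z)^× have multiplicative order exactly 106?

φ(107) = 107 − 1 = 106 = 2 · 53.
Since (Z/107Z)^× is cyclic of order 106, the number of elements of order d is φ(d) when d | 106 and 0 otherwise.
106 = 2 · 53 divides 106, and φ(106) = 52.

52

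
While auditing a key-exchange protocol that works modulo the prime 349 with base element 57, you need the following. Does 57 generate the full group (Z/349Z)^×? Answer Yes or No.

φ(349) = 349 − 1 = 348 = 2^2 · 3 · 29.
57 is a primitive root mod 349 iff 57^(φ(349)/q) ≢ 1 for every prime q | φ(349), i.e. q ∈ {2, 3, 29}.
57^174 ≡ 1 (mod 349)  [q = 2: ≡ 1 ✗]
57^116 ≡ 226 (mod 349)  [q = 3: ≢ 1 ✓]
57^12 ≡ 274 (mod 349)  [q = 29: ≢ 1 ✓]
57^174 ≡ 1 shows ord(57) | 174, strictly less than φ(349); not a primitive root.

No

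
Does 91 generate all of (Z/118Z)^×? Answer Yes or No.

Yes

φ(118) = φ(2)·φ(59) = 1·58 = 58 = 2 · 29.
91 is a primitive root mod 118 iff 91^(φ(118)/q) ≢ 1 for every prime q | φ(118), i.e. q ∈ {2, 29}.
91^29 ≡ 117 (mod 118)  [q = 2: ≢ 1 ✓]
91^2 ≡ 21 (mod 118)  [q = 29: ≢ 1 ✓]
All checks pass, so 91 has order 58 and is a primitive root modulo 118.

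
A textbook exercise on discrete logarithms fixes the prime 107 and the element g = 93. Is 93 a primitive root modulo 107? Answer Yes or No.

Yes

φ(107) = 107 − 1 = 106 = 2 · 53.
It suffices to check that the order of 93 is not a proper divisor of 106: compute 93^(106/q) for q ∈ {2, 53}.
93^53 ≡ 106 (mod 107)  [q = 2: ≢ 1 ✓]
93^2 ≡ 89 (mod 107)  [q = 53: ≢ 1 ✓]
All checks pass, so 93 has order 106 and is a primitive root modulo 107.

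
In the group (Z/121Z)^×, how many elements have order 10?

4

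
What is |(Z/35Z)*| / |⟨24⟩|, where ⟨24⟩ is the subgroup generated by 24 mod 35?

4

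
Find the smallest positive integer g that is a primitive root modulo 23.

φ(23) = 23 − 1 = 22 = 2 · 11.
Test candidates g = 2, 3, … against the prime factors q ∈ {2, 11} of φ(23): g is a generator iff g^(22/q) ≢ 1 for every such q.
g = 2: 2^11 ≡ 1 — hits 1, so not a primitive root.
g = 3: 3^11 ≡ 1 — hits 1, so not a primitive root.
g = 4: 4^11 ≡ 1 — hits 1, so not a primitive root.
g = 5: 5^11 ≡ 22; 5^2 ≡ 2 — none is 1, so 5 is a primitive root.
The smallest primitive root modulo 23 is 5.

5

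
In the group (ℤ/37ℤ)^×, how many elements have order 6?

2

φ(37) = 37 − 1 = 36 = 2^2 · 3^2.
Since (Z/37Z)^× is cyclic of order 36, the number of elements of order d is φ(d) when d | 36 and 0 otherwise.
6 = 2 · 3 divides 36, and φ(6) = 2.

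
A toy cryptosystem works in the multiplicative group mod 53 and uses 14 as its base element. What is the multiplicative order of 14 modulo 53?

52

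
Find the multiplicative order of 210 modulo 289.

The order of 210 must divide φ(289) = φ(17^2) = 17·(17−1) = 272 = 2^4 · 17.
Divisors of 272: 1, 2, 4, 8, 16, 17, 34, 68, 136, 272.
Compute 210^d (mod 289) for the divisors d until we hit 1:
210^1 ≡ 210 (mod 289)
210^2 ≡ 172 (mod 289)
210^4 ≡ 106 (mod 289)
210^8 ≡ 254 (mod 289)
210^16 ≡ 69 (mod 289)
210^17 ≡ 40 (mod 289)
210^34 ≡ 155 (mod 289)
210^68 ≡ 38 (mod 289)
210^136 ≡ 288 (mod 289)
210^272 ≡ 1 (mod 289) ✓
The smallest such exponent is 272, so the order of 210 is 272.

272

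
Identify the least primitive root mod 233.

3

φ(233) = 233 − 1 = 232 = 2^3 · 29.
Test candidates g = 2, 3, … against the prime factors q ∈ {2, 29} of φ(233): g is a generator iff g^(232/q) ≢ 1 for every such q.
g = 2: 2^116 ≡ 1 — hits 1, so not a primitive root.
g = 3: 3^116 ≡ 232; 3^8 ≡ 37 — none is 1, so 3 is a primitive root.
The smallest primitive root modulo 233 is 3.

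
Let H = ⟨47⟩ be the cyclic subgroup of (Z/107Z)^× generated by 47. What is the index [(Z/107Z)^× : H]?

ord(47) | φ(107) = 107 − 1 = 106 = 2 · 53.
Divisors of 106: 1, 2, 53, 106.
Evaluate successive powers at the divisors of 106:
47^1 ≡ 47
47^2 ≡ 69
47^53 ≡ 1
So ord_107(47) = 53, hence |⟨47⟩| = 53.
Index = |(Z/107Z)^×| / |⟨47⟩| = 106 / 53 = 2.

2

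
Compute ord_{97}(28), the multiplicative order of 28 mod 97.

32

By Lagrange's theorem, ord_97(28) divides φ(97) = 97 − 1 = 96 = 2^5 · 3.
Divisors of 96: 1, 2, 3, 4, 6, 8, 12, 16, 24, 32, 48, 96.
Compute 28^d (mod 97) for the divisors d until we hit 1:
28^1 ≡ 28
28^2 ≡ 8
28^3 ≡ 30
28^4 ≡ 64
28^6 ≡ 27
28^8 ≡ 22
28^12 ≡ 50
28^16 ≡ 96
28^24 ≡ 75
28^32 ≡ 1
So ord_97(28) = 32.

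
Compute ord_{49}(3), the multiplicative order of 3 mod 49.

The order of 3 must divide φ(49) = φ(7^2) = 7·(7−1) = 42 = 2 · 3 · 7.
Divisors of 42: 1, 2, 3, 6, 7, 14, 21, 42.
Check 3^d mod 49 for each divisor in increasing order:
3^1 ≡ 3
3^2 ≡ 9
3^3 ≡ 27
3^6 ≡ 43
3^7 ≡ 31
3^14 ≡ 30
3^21 ≡ 48
3^42 ≡ 1
The smallest such exponent is 42, so the order of 3 is 42.

42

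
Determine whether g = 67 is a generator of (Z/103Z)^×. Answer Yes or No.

Yes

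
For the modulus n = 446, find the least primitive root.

3

φ(446) = φ(2)·φ(223) = 1·222 = 222 = 2 · 3 · 37.
Test candidates g = 2, 3, … against the prime factors q ∈ {2, 3, 37} of φ(446): g is a generator iff g^(222/q) ≢ 1 for every such q.
g = 2: gcd(2, 446) = 2 > 1, not a unit — skip.
g = 3: 3^111 ≡ 445; 3^74 ≡ 183; 3^6 ≡ 283 — none is 1, so 3 is a primitive root.
So 3 is the smallest generator of (Z/446Z)^×.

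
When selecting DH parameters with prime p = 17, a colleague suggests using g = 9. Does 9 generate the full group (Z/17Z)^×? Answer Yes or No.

No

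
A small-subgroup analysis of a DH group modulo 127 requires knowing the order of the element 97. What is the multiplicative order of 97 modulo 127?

ord(97) | φ(127) = 127 − 1 = 126 = 2 · 3^2 · 7.
Divisors of 126: 1, 2, 3, 6, 7, 9, 14, 18, 21, 42, 63, 126.
Check 97^d mod 127 for each divisor in increasing order:
97^1 ≡ 97 (mod 127)
97^2 ≡ 11 (mod 127)
97^3 ≡ 51 (mod 127)
97^6 ≡ 61 (mod 127)
97^7 ≡ 75 (mod 127)
97^9 ≡ 63 (mod 127)
97^14 ≡ 37 (mod 127)
97^18 ≡ 32 (mod 127)
97^21 ≡ 108 (mod 127)
97^42 ≡ 107 (mod 127)
97^63 ≡ 126 (mod 127)
97^126 ≡ 1 (mod 127) ✓
Therefore the multiplicative order of 97 modulo 127 is 126.

126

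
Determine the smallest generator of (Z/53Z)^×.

2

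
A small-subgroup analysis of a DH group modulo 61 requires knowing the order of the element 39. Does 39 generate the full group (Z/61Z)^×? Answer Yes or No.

No

φ(61) = 61 − 1 = 60 = 2^2 · 3 · 5.
It suffices to check that the order of 39 is not a proper divisor of 60: compute 39^(60/q) for q ∈ {2, 3, 5}.
39^30 ≡ 1 (mod 61)  [q = 2: ≡ 1 ✗]
39^20 ≡ 47 (mod 61)  [q = 3: ≢ 1 ✓]
39^12 ≡ 9 (mod 61)  [q = 5: ≢ 1 ✓]
Since 39^30 ≡ 1, the order of 39 divides 30 < 60, so 39 is not a primitive root.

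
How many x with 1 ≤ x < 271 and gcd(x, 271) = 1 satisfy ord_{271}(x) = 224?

0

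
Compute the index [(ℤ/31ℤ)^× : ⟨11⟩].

1

The order of 11 must divide φ(31) = 31 − 1 = 30 = 2 · 3 · 5.
Divisors of 30: 1, 2, 3, 5, 6, 10, 15, 30.
Compute 11^d (mod 31) for the divisors d until we hit 1:
11^1 ≡ 11
11^2 ≡ 28
11^3 ≡ 29
11^5 ≡ 6
11^6 ≡ 4
11^10 ≡ 5
11^15 ≡ 30
11^30 ≡ 1
The order of 11 is 30, so the subgroup it generates has 30 elements.
Index = |(Z/31Z)^×| / |⟨11⟩| = 30 / 30 = 1.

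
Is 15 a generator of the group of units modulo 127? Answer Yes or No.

φ(127) = 127 − 1 = 126 = 2 · 3^2 · 7.
It suffices to check that the order of 15 is not a proper divisor of 126: compute 15^(126/q) for q ∈ {2, 3, 7}.
15^63 ≡ 1 (mod 127)  [q = 2: ≡ 1 ✗]
15^42 ≡ 107 (mod 127)  [q = 3: ≢ 1 ✓]
15^18 ≡ 2 (mod 127)  [q = 7: ≢ 1 ✓]
The check at q = 2 fails, so 15 generates a proper subgroup.

No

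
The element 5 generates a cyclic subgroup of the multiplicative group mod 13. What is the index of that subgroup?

3

By Lagrange's theorem, ord_13(5) divides φ(13) = 13 − 1 = 12 = 2^2 · 3.
Divisors of 12: 1, 2, 3, 4, 6, 12.
Test each divisor d:
5^1 ≡ 5 (mod 13)
5^2 ≡ 12 (mod 13)
5^3 ≡ 8 (mod 13)
5^4 ≡ 1 (mod 13) ✓
So ord_13(5) = 4, hence |⟨5⟩| = 4.
Index = |(Z/13Z)^×| / |⟨5⟩| = 12 / 4 = 3.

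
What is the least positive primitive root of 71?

φ(71) = 71 − 1 = 70 = 2 · 5 · 7.
g is a primitive root iff g^(70/q) ≢ 1 (mod 71) for each prime q ∈ {2, 5, 7}.
g = 2: 2^35 ≡ 1 — hits 1, so not a primitive root.
g = 3: 3^35 ≡ 1 — hits 1, so not a primitive root.
g = 4: 4^35 ≡ 1 — hits 1, so not a primitive root.
g = 5: 5^35 ≡ 1 — hits 1, so not a primitive root.
g = 6: 6^35 ≡ 1 — hits 1, so not a primitive root.
g = 7: 7^35 ≡ 70; 7^14 ≡ 54; 7^10 ≡ 45 — none is 1, so 7 is a primitive root.
The smallest primitive root modulo 71 is 7.

7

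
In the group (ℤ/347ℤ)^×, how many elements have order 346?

φ(347) = 347 − 1 = 346 = 2 · 173.
Since (Z/347Z)^× is cyclic of order 346, the number of elements of order d is φ(d) when d | 346 and 0 otherwise.
346 = 2 · 173 divides 346, and φ(346) = 172.

172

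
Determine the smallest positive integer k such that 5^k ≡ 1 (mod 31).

3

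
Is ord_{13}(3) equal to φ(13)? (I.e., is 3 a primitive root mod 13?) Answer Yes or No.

φ(13) = 13 − 1 = 12 = 2^2 · 3.
3 is a primitive root mod 13 iff 3^(φ(13)/q) ≢ 1 for every prime q | φ(13), i.e. q ∈ {2, 3}.
3^6 ≡ 1 (mod 13)  [q = 2: ≡ 1 ✗]
3^4 ≡ 3 (mod 13)  [q = 3: ≢ 1 ✓]
3^6 ≡ 1 shows ord(3) | 6, strictly less than φ(13); not a primitive root.

No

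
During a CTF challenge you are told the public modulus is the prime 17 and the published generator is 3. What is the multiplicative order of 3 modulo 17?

By Lagrange's theorem, ord_17(3) divides φ(17) = 17 − 1 = 16 = 2^4.
Divisors of 16: 1, 2, 4, 8, 16.
Evaluate successive powers at the divisors of 16:
3^1 ≡ 3 (mod 17)
3^2 ≡ 9 (mod 17)
3^4 ≡ 13 (mod 17)
3^8 ≡ 16 (mod 17)
3^16 ≡ 1 (mod 17) ✓
Hence ord(3) = 16.

16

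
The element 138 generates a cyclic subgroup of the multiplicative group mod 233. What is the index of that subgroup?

The order of 138 must divide φ(233) = 233 − 1 = 232 = 2^3 · 29.
Divisors of 232: 1, 2, 4, 8, 29, 58, 116, 232.
Compute 138^d (mod 233) for the divisors d until we hit 1:
138^1 ≡ 138 (mod 233)
138^2 ≡ 171 (mod 233)
138^4 ≡ 116 (mod 233)
138^8 ≡ 175 (mod 233)
138^29 ≡ 221 (mod 233)
138^58 ≡ 144 (mod 233)
138^116 ≡ 232 (mod 233)
138^232 ≡ 1 (mod 233) ✓
So ord_233(138) = 232, hence |⟨138⟩| = 232.
[(Z/233Z)^× : ⟨138⟩] = 232/232 = 1.

1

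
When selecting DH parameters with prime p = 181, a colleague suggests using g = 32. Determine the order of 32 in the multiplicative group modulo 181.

36

The order of 32 must divide φ(181) = 181 − 1 = 180 = 2^2 · 3^2 · 5.
Divisors of 180: 1, 2, 3, 4, 5, 6, 9, 10, 12, 15, 18, 20, 30, 36, 45, 60, 90, 180.
Test each divisor d:
32^1 ≡ 32
32^2 ≡ 119
32^3 ≡ 7
32^4 ≡ 43
32^5 ≡ 109
32^6 ≡ 49
32^9 ≡ 162
32^10 ≡ 116
32^12 ≡ 48
32^15 ≡ 155
32^18 ≡ 180
32^20 ≡ 62
32^30 ≡ 133
32^36 ≡ 1
Hence ord(32) = 36.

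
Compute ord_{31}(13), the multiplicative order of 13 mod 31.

The order of 13 must divide φ(31) = 31 − 1 = 30 = 2 · 3 · 5.
Divisors of 30: 1, 2, 3, 5, 6, 10, 15, 30.
Check 13^d mod 31 for each divisor in increasing order:
13^1 ≡ 13
13^2 ≡ 14
13^3 ≡ 27
13^5 ≡ 6
13^6 ≡ 16
13^10 ≡ 5
13^15 ≡ 30
13^30 ≡ 1
Therefore the multiplicative order of 13 modulo 31 is 30.

30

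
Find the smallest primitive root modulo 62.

3

φ(62) = φ(2)·φ(31) = 1·30 = 30 = 2 · 3 · 5.
Test candidates g = 2, 3, … against the prime factors q ∈ {2, 3, 5} of φ(62): g is a generator iff g^(30/q) ≢ 1 for every such q.
g = 2: gcd(2, 62) = 2 > 1, not a unit — skip.
g = 3: 3^15 ≡ 61; 3^10 ≡ 25; 3^6 ≡ 47 — none is 1, so 3 is a primitive root.
So 3 is the smallest generator of (Z/62Z)^×.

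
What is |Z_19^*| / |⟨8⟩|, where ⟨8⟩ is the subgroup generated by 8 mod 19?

3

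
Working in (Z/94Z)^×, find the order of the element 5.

By Lagrange's theorem, ord_94(5) divides φ(94) = φ(2)·φ(47) = 1·46 = 46 = 2 · 23.
Divisors of 46: 1, 2, 23, 46.
Test each divisor d:
5^1 ≡ 5 (mod 94)
5^2 ≡ 25 (mod 94)
5^23 ≡ 93 (mod 94)
5^46 ≡ 1 (mod 94) ✓
So ord_94(5) = 46.

46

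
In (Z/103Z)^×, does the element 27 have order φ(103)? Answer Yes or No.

φ(103) = 103 − 1 = 102 = 2 · 3 · 17.
It suffices to check that the order of 27 is not a proper divisor of 102: compute 27^(102/q) for q ∈ {2, 3, 17}.
27^51 ≡ 102 (mod 103)  [q = 2: ≢ 1 ✓]
27^34 ≡ 1 (mod 103)  [q = 3: ≡ 1 ✗]
27^6 ≡ 100 (mod 103)  [q = 17: ≢ 1 ✓]
Since 27^34 ≡ 1, the order of 27 divides 34 < 102, so 27 is not a primitive root.

No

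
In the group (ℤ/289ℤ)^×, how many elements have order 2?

φ(289) = φ(17^2) = 17·(17−1) = 272 = 2^4 · 17.
(Z/289Z)^× is cyclic (|G| = 272); a cyclic group of order m has exactly φ(d) elements of each order d | m, and none otherwise.
2 | 272, and φ(2) = 2 − 1 = 1.

1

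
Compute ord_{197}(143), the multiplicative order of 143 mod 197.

By Lagrange's theorem, ord_197(143) divides φ(197) = 197 − 1 = 196 = 2^2 · 7^2.
Divisors of 196: 1, 2, 4, 7, 14, 28, 49, 98, 196.
Evaluate successive powers at the divisors of 196:
143^1 ≡ 143
143^2 ≡ 158
143^4 ≡ 142
143^7 ≡ 6
143^14 ≡ 36
143^28 ≡ 114
143^49 ≡ 196
143^98 ≡ 1
Therefore the multiplicative order of 143 modulo 197 is 98.

98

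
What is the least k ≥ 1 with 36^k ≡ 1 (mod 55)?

Since 36 ∈ (Z/55Z)^×, its order divides φ(55) = φ(5·11) = (5−1)·(11−1) = 4·10 = 40 = 2^3 · 5.
Divisors of 40: 1, 2, 4, 5, 8, 10, 20, 40.
Test each divisor d:
36^1 ≡ 36
36^2 ≡ 31
36^4 ≡ 26
36^5 ≡ 1
So ord_55(36) = 5.

5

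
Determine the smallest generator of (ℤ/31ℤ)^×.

3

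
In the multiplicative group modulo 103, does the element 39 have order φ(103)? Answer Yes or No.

φ(103) = 103 − 1 = 102 = 2 · 3 · 17.
39 is a primitive root mod 103 iff 39^(φ(103)/q) ≢ 1 for every prime q | φ(103), i.e. q ∈ {2, 3, 17}.
39^51 ≡ 102 (mod 103)  [q = 2: ≢ 1 ✓]
39^34 ≡ 1 (mod 103)  [q = 3: ≡ 1 ✗]
39^6 ≡ 81 (mod 103)  [q = 17: ≢ 1 ✓]
39^34 ≡ 1 shows ord(39) | 34, strictly less than φ(103); not a primitive root.

No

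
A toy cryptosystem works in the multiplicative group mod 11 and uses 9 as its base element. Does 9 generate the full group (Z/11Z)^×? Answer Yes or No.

No

φ(11) = 11 − 1 = 10 = 2 · 5.
It suffices to check that the order of 9 is not a proper divisor of 10: compute 9^(10/q) for q ∈ {2, 5}.
9^5 ≡ 1 (mod 11)  [q = 2: ≡ 1 ✗]
9^2 ≡ 4 (mod 11)  [q = 5: ≢ 1 ✓]
The check at q = 2 fails, so 9 generates a proper subgroup.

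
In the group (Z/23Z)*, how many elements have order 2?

1

φ(23) = 23 − 1 = 22 = 2 · 11.
In a cyclic group of order 22, there are φ(d) elements of order d for each divisor d of 22, and zero for non-divisors.
2 | 22, and φ(2) = 2 − 1 = 1.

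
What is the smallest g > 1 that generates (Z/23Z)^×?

φ(23) = 23 − 1 = 22 = 2 · 11.
g is a primitive root iff g^(22/q) ≢ 1 (mod 23) for each prime q ∈ {2, 11}.
g = 2: 2^11 ≡ 1 — hits 1, so not a primitive root.
g = 3: 3^11 ≡ 1 — hits 1, so not a primitive root.
g = 4: 4^11 ≡ 1 — hits 1, so not a primitive root.
g = 5: 5^11 ≡ 22; 5^2 ≡ 2 — none is 1, so 5 is a primitive root.
The smallest primitive root modulo 23 is 5.

5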